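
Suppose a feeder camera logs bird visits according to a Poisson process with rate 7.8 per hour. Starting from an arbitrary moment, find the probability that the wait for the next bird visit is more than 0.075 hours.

The wait for the next event is exponential with rate λ = 7.8 per hour.
P(T > 0.075) = e^(−λt) = e^(−7.8 × 0.075) = e^(−0.585) ≈ 0.5571.

0.5571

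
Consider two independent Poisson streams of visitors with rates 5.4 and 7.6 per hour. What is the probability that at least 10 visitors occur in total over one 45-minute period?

Independent Poisson processes superpose: combined rate λ = 5.4 + 7.6 = 13 per hour.
Over the interval, μ = 13 × 0.75 = 9.75 (a 45-minute period = 0.75 hours).
P(N ≥ 10) = 1 − P(N ≤ 9) ≈ 0.5104.

0.5104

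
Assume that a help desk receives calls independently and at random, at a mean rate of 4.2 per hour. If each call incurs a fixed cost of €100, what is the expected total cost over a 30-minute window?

€210

E[N] = 4.2 × 0.5 = 2.1 (a 30-minute window = 0.5 hours); E[cost] = 2.1 × €100 = €210.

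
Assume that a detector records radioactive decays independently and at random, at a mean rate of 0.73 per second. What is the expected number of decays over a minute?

E[N] = λt = 0.73 × 60 = 43.8 (a minute = 60 seconds).

43.8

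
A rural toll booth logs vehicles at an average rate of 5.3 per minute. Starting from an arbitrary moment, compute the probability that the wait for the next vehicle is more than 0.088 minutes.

0.6273

The wait for the next event is exponential with rate λ = 5.3 per minute.
P(T > 0.088) = e^(−λt) = e^(−5.3 × 0.088) = e^(−0.4664) ≈ 0.6273.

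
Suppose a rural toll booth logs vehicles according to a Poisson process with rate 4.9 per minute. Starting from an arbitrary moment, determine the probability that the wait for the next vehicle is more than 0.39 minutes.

0.1479

The wait for the next event is exponential with rate λ = 4.9 per minute.
P(T > 0.39) = e^(−λt) = e^(−4.9 × 0.39) = e^(−1.911) ≈ 0.1479.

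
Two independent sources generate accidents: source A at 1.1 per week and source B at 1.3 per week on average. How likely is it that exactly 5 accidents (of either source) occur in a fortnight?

0.1747

Independent Poisson processes superpose: combined rate λ = 1.1 + 1.3 = 2.4 per week.
Over the interval, μ = 2.4 × 2 = 4.8 (a fortnight = 2 weeks).
P(N = 5) = e^(−4.8) · 4.8^5/5! ≈ 0.1747.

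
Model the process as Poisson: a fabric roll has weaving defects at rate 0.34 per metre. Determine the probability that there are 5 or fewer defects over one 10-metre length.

0.8705

Over the interval, μ = 0.34 × 10 = 3.4 (a 10-metre length = 10 metres).
P(N ≤ 5) = Σ_{j=0}^{5} e^(−μ) μ^j/j! ≈ 0.8705.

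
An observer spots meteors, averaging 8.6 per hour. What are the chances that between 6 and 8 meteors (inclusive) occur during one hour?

0.3672

With mean μ = 8.6 per hour,
P(6 ≤ N ≤ 8) = Σ_{j=6}^{8} e^(−8.6) · 8.6^j/j! ≈ 0.3672.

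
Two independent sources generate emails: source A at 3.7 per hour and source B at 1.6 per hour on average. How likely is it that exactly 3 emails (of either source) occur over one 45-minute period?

0.1966

Independent Poisson processes superpose: combined rate λ = 3.7 + 1.6 = 5.3 per hour.
Over the interval, μ = 5.3 × 0.75 = 3.975 (a 45-minute period = 0.75 hours).
P(N = 3) = e^(−3.975) · 3.975^3/3! ≈ 0.1966.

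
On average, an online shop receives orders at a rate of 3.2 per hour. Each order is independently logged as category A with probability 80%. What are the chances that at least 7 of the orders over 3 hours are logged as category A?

0.6460

Thinning: the orders that are logged as category A themselves form a Poisson process with rate 0.8 × 3.2 = 2.56 per hour.
Over the interval, μ = 2.56 × 3 = 7.68 (3 hours).
P(N ≥ 7) = 1 − P(N ≤ 6) ≈ 0.6460.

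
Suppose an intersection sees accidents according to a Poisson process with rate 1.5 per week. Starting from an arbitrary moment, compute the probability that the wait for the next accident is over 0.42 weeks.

The wait for the next event is exponential with rate λ = 1.5 per week.
P(T > 0.42) = e^(−λt) = e^(−1.5 × 0.42) = e^(−0.63) ≈ 0.5326.

0.5326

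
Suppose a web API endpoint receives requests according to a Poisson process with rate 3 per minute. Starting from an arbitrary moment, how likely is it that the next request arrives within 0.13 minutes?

0.3229

Inter-arrival times are exponential with rate λ = 3 per minute.
P(T ≤ 0.13) = 1 − e^(−λt) = 1 − e^(−3 × 0.13) = 1 − e^(−0.39) ≈ 0.3229.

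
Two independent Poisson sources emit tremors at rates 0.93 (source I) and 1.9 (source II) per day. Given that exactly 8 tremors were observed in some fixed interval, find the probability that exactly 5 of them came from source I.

0.0649

Given the total, each event is independently from source I with probability p = λ_I/(λ_I+λ_II) = 0.93/2.83 ≈ 0.3286.
So K ~ Binomial(8, 0.93/2.83): P(K = 5) = C(8,5) · (0.93/2.83)^5 · (1.9/2.83)^3 ≈ 0.0649.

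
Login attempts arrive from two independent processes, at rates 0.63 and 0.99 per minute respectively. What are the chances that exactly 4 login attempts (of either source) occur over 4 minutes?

0.1127

Independent Poisson processes superpose: combined rate λ = 0.63 + 0.99 = 1.62 per minute.
Over the interval, μ = 1.62 × 4 = 6.48 (4 minutes).
P(N = 4) = e^(−6.48) · 6.48^4/4! ≈ 0.1127.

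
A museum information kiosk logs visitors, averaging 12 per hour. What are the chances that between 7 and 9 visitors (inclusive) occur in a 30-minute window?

0.3098

Over the interval, μ = 12 × 0.5 = 6 (a 30-minute window = 0.5 hours).
P(7 ≤ N ≤ 9) = Σ_{j=7}^{9} e^(−6) · 6^j/j! ≈ 0.3098.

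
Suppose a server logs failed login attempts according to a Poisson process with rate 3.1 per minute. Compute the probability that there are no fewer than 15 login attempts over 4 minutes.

Over the interval, μ = 3.1 × 4 = 12.4 (4 minutes).
P(N ≥ 15) = 1 − P(N ≤ 14) = 1 − Σ_{j=0}^{14} e^(−μ) μ^j/j! ≈ 0.2653.

0.2653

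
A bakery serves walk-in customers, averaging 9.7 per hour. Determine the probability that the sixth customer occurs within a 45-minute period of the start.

0.7330

Over the interval, μ = 9.7 × 0.75 = 7.275 (a 45-minute period = 0.75 hours).
The sixth arrival falls in the interval iff at least 6 events occur there: P(S_6 ≤ t) = P(N ≥ 6) = 1 − P(N ≤ 5) ≈ 0.7330.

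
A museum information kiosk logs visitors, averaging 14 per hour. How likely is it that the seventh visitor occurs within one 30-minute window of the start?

0.5503

Over the interval, μ = 14 × 0.5 = 7 (a 30-minute window = 0.5 hours).
The seventh arrival falls in the interval iff at least 7 events occur there: P(S_7 ≤ t) = P(N ≥ 7) = 1 − P(N ≤ 6) ≈ 0.5503.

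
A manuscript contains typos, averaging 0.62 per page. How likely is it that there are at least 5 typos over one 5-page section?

0.2018

Over the interval, μ = 0.62 × 5 = 3.1 (a 5-page section = 5 pages).
P(N ≥ 5) = 1 − P(N ≤ 4) = 1 − Σ_{j=0}^{4} e^(−μ) μ^j/j! ≈ 0.2018.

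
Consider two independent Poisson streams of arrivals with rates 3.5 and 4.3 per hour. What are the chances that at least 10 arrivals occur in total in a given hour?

Independent Poisson processes superpose: combined rate λ = 3.5 + 4.3 = 7.8 per hour.
So μ = 7.8.
P(N ≥ 10) = 1 − P(N ≤ 9) ≈ 0.2589.

0.2589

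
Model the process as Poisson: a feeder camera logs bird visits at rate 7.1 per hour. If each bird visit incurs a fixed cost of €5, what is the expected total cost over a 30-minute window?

€17.75

E[N] = 7.1 × 0.5 = 3.55 (a 30-minute window = 0.5 hours); E[cost] = 3.55 × €5 = €17.75.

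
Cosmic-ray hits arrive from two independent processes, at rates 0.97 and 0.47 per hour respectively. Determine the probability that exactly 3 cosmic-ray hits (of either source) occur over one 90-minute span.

Independent Poisson processes superpose: combined rate λ = 0.97 + 0.47 = 1.44 per hour.
Over the interval, μ = 1.44 × 1.5 = 2.16 (a 90-minute span = 1.5 hours).
P(N = 3) = e^(−2.16) · 2.16^3/3! ≈ 0.1937.

0.1937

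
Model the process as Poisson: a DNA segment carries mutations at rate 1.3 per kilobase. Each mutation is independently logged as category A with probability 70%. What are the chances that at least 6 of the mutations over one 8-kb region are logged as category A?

Thinning: the mutations that are logged as category A themselves form a Poisson process with rate 0.7 × 1.3 = 0.91 per kilobase.
Over the interval, μ = 0.91 × 8 = 7.28 (an 8-kb region = 8 kilobases).
P(N ≥ 6) = 1 − P(N ≤ 5) ≈ 0.7336.

0.7336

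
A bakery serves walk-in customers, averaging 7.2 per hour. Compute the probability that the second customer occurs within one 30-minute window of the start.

0.8743

Over the interval, μ = 7.2 × 0.5 = 3.6 (a 30-minute window = 0.5 hours).
The second arrival falls in the interval iff at least 2 events occur there: P(S_2 ≤ t) = P(N ≥ 2) = 1 − P(N ≤ 1) ≈ 0.8743.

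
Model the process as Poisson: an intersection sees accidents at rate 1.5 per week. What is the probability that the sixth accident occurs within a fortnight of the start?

Over the interval, μ = 1.5 × 2 = 3 (a fortnight = 2 weeks).
The sixth arrival falls in the interval iff at least 6 events occur there: P(S_6 ≤ t) = P(N ≥ 6) = 1 − P(N ≤ 5) ≈ 0.0839.

0.0839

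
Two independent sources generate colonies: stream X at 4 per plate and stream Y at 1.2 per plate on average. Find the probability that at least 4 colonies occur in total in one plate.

Independent Poisson processes superpose: combined rate λ = 4 + 1.2 = 5.2 per plate.
So μ = 5.2.
P(N ≥ 4) = 1 − P(N ≤ 3) ≈ 0.7619.

0.7619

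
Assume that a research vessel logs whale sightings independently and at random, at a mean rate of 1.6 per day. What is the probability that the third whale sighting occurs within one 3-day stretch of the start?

Over the interval, μ = 1.6 × 3 = 4.8 (a 3-day stretch = 3 days).
The third arrival falls in the interval iff at least 3 events occur there: P(S_3 ≤ t) = P(N ≥ 3) = 1 − P(N ≤ 2) ≈ 0.8575.

0.8575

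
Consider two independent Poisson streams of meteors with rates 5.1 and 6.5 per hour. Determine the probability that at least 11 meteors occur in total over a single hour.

0.6095

Independent Poisson processes superpose: combined rate λ = 5.1 + 6.5 = 11.6 per hour.
So μ = 11.6.
P(N ≥ 11) = 1 − P(N ≤ 10) ≈ 0.6095.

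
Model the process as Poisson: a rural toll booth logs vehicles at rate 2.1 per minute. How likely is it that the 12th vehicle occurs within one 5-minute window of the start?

0.3613

Over the interval, μ = 2.1 × 5 = 10.5 (a 5-minute window = 5 minutes).
The 12th arrival falls in the interval iff at least 12 events occur there: P(S_12 ≤ t) = P(N ≥ 12) = 1 − P(N ≤ 11) ≈ 0.3613.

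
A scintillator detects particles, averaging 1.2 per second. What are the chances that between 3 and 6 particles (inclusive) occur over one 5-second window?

Over the interval, μ = 1.2 × 5 = 6 (a 5-second window = 5 seconds).
P(3 ≤ N ≤ 6) = Σ_{j=3}^{6} e^(−6) · 6^j/j! ≈ 0.5443.

0.5443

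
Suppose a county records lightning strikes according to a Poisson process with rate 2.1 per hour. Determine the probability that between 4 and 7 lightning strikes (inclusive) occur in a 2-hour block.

Over the interval, μ = 2.1 × 2 = 4.2 (a 2-hour block = 2 hours).
P(4 ≤ N ≤ 7) = Σ_{j=4}^{7} e^(−4.2) · 4.2^j/j! ≈ 0.5407.

0.5407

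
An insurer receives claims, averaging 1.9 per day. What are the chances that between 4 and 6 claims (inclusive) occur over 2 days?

0.4356

Over the interval, μ = 1.9 × 2 = 3.8 (2 days).
P(4 ≤ N ≤ 6) = Σ_{j=4}^{6} e^(−3.8) · 3.8^j/j! ≈ 0.4356.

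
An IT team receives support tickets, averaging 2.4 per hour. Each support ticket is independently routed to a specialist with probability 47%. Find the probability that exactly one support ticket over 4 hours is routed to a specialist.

0.0495

Thinning: the support tickets that are routed to a specialist themselves form a Poisson process with rate 0.47 × 2.4 = 1.128 per hour.
Over the interval, μ = 1.128 × 4 = 4.512 (4 hours).
P(N = 1) = e^(−4.512) · 4.512^1/1! ≈ 0.0495.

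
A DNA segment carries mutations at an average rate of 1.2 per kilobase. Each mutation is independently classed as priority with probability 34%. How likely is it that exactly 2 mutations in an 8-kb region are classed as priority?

0.2037

Thinning: the mutations that are classed as priority themselves form a Poisson process with rate 0.34 × 1.2 = 0.408 per kilobase.
Over the interval, μ = 0.408 × 8 = 3.264 (an 8-kb region = 8 kilobases).
P(N = 2) = e^(−3.264) · 3.264^2/2! ≈ 0.2037.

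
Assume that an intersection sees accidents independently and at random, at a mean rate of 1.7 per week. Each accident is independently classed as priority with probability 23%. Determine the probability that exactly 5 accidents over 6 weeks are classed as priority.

0.0567

Thinning: the accidents that are classed as priority themselves form a Poisson process with rate 0.23 × 1.7 = 0.391 per week.
Over the interval, μ = 0.391 × 6 = 2.346 (6 weeks).
P(N = 5) = e^(−2.346) · 2.346^5/5! ≈ 0.0567.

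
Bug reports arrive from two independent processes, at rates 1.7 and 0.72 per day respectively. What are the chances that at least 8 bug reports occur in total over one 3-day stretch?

Independent Poisson processes superpose: combined rate λ = 1.7 + 0.72 = 2.42 per day.
Over the interval, μ = 2.42 × 3 = 7.26 (a 3-day stretch = 3 days).
P(N ≥ 8) = 1 − P(N ≤ 7) ≈ 0.4400.

0.4400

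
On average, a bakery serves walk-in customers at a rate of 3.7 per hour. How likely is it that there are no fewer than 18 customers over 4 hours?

0.2344

Over the interval, μ = 3.7 × 4 = 14.8 (4 hours).
P(N ≥ 18) = 1 − P(N ≤ 17) = 1 − Σ_{j=0}^{17} e^(−μ) μ^j/j! ≈ 0.2344.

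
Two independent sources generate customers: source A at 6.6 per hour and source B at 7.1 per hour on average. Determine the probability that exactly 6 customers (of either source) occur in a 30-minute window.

0.1520

Independent Poisson processes superpose: combined rate λ = 6.6 + 7.1 = 13.7 per hour.
Over the interval, μ = 13.7 × 0.5 = 6.85 (a 30-minute window = 0.5 hours).
P(N = 6) = e^(−6.85) · 6.85^6/6! ≈ 0.1520.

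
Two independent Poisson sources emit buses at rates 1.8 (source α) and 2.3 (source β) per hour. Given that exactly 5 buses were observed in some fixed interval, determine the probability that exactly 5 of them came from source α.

0.0163

Given the total, each event is independently from source α with probability p = λ_α/(λ_α+λ_β) = 1.8/4.1 ≈ 0.4390.
So K ~ Binomial(5, 1.8/4.1): P(K = 5) = C(5,5) · (1.8/4.1)^5 · (2.3/4.1)^0 ≈ 0.0163.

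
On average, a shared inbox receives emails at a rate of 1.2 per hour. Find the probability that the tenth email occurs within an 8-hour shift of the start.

Over the interval, μ = 1.2 × 8 = 9.6 (an 8-hour shift = 8 hours).
The tenth arrival falls in the interval iff at least 10 events occur there: P(S_10 ≤ t) = P(N ≥ 10) = 1 − P(N ≤ 9) ≈ 0.4911.

0.4911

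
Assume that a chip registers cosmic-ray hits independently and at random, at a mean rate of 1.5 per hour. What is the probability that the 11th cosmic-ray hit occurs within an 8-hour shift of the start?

Over the interval, μ = 1.5 × 8 = 12 (an 8-hour shift = 8 hours).
The 11th arrival falls in the interval iff at least 11 events occur there: P(S_11 ≤ t) = P(N ≥ 11) = 1 − P(N ≤ 10) ≈ 0.6528.

0.6528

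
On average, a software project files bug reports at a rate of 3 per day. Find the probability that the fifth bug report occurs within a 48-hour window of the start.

Over the interval, μ = 3 × 2 = 6 (a 48-hour window = 2 days).
The fifth arrival falls in the interval iff at least 5 events occur there: P(S_5 ≤ t) = P(N ≥ 5) = 1 − P(N ≤ 4) ≈ 0.7149.

0.7149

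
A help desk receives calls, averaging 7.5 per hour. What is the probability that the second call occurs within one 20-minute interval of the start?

Over the interval, μ = 7.5 × 1/3 = 2.5 (a 20-minute interval = 1/3 hours).
The second arrival falls in the interval iff at least 2 events occur there: P(S_2 ≤ t) = P(N ≥ 2) = 1 − P(N ≤ 1) ≈ 0.7127.

0.7127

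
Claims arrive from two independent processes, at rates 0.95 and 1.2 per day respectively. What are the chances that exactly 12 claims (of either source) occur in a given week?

Independent Poisson processes superpose: combined rate λ = 0.95 + 1.2 = 2.15 per day.
Over the interval, μ = 2.15 × 7 = 15.05 (a week = 7 days).
P(N = 12) = e^(−15.05) · 15.05^12/12! ≈ 0.0820.

0.0820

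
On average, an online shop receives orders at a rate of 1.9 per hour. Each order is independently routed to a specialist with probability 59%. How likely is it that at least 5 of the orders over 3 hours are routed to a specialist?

Thinning: the orders that are routed to a specialist themselves form a Poisson process with rate 0.59 × 1.9 = 1.121 per hour.
Over the interval, μ = 1.121 × 3 = 3.363 (3 hours).
P(N ≥ 5) = 1 − P(N ≤ 4) ≈ 0.2490.

0.2490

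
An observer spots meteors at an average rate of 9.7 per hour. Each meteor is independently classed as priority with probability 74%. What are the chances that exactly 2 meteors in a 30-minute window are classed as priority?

Thinning: the meteors that are classed as priority themselves form a Poisson process with rate 0.74 × 9.7 = 7.178 per hour.
Over the interval, μ = 7.178 × 0.5 = 3.589 (a 30-minute window = 0.5 hours).
P(N = 2) = e^(−3.589) · 3.589^2/2! ≈ 0.1779.

0.1779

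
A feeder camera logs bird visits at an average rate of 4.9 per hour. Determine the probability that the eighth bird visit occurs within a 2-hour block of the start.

0.7612

Over the interval, μ = 4.9 × 2 = 9.8 (a 2-hour block = 2 hours).
The eighth arrival falls in the interval iff at least 8 events occur there: P(S_8 ≤ t) = P(N ≥ 8) = 1 − P(N ≤ 7) ≈ 0.7612.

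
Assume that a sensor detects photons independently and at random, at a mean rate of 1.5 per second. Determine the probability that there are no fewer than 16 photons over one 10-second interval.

0.4319

Over the interval, μ = 1.5 × 10 = 15 (a 10-second interval = 10 seconds).
P(N ≥ 16) = 1 − P(N ≤ 15) = 1 − Σ_{j=0}^{15} e^(−μ) μ^j/j! ≈ 0.4319.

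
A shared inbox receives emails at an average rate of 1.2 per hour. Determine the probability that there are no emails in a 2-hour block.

0.0907

Over the interval, μ = 1.2 × 2 = 2.4 (a 2-hour block = 2 hours).
P(N = 0) = e^(−μ) μ^0/0! = e^(−2.4) · 2.4^0/1 ≈ 0.0907.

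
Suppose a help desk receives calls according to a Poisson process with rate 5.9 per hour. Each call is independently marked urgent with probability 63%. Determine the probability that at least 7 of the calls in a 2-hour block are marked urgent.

Thinning: the calls that are marked urgent themselves form a Poisson process with rate 0.63 × 5.9 = 3.717 per hour.
Over the interval, μ = 3.717 × 2 = 7.434 (a 2-hour block = 2 hours).
P(N ≥ 7) = 1 − P(N ≤ 6) ≈ 0.6128.

0.6128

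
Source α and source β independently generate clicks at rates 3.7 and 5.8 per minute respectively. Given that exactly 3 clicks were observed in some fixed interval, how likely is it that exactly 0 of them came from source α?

Given the total, each event is independently from source α with probability p = λ_α/(λ_α+λ_β) = 3.7/9.5 ≈ 0.3895.
So K ~ Binomial(3, 3.7/9.5): P(K = 0) = C(3,0) · (3.7/9.5)^0 · (5.8/9.5)^3 ≈ 0.2276.

0.2276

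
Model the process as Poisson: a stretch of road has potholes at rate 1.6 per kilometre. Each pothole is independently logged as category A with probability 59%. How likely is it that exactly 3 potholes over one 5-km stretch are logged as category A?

Thinning: the potholes that are logged as category A themselves form a Poisson process with rate 0.59 × 1.6 = 0.944 per kilometre.
Over the interval, μ = 0.944 × 5 = 4.72 (a 5-km stretch = 5 kilometres).
P(N = 3) = e^(−4.72) · 4.72^3/3! ≈ 0.1562.

0.1562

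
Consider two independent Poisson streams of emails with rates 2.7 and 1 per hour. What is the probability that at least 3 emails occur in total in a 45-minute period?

0.5246

Independent Poisson processes superpose: combined rate λ = 2.7 + 1 = 3.7 per hour.
Over the interval, μ = 3.7 × 0.75 = 2.775 (a 45-minute period = 0.75 hours).
P(N ≥ 3) = 1 − P(N ≤ 2) ≈ 0.5246.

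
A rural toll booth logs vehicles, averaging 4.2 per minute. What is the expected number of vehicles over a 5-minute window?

E[N] = λt = 4.2 × 5 = 21 (a 5-minute window = 5 minutes).

21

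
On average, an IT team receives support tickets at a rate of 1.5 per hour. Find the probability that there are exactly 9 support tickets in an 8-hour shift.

Over the interval, μ = 1.5 × 8 = 12 (an 8-hour shift = 8 hours).
P(N = 9) = e^(−μ) μ^9/9! = e^(−12) · 12^9/362880 ≈ 0.0874.

0.0874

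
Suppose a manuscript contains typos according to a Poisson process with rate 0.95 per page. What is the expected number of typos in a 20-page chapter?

E[N] = λt = 0.95 × 20 = 19 (a 20-page chapter = 20 pages).

19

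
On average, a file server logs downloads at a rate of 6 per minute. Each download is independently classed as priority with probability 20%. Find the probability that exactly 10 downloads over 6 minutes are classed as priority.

Thinning: the downloads that are classed as priority themselves form a Poisson process with rate 0.2 × 6 = 1.2 per minute.
Over the interval, μ = 1.2 × 6 = 7.2 (6 minutes).
P(N = 10) = e^(−7.2) · 7.2^10/10! ≈ 0.0770.

0.0770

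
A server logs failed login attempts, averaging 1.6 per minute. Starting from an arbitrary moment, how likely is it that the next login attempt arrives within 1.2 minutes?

0.8534

Inter-arrival times are exponential with rate λ = 1.6 per minute.
P(T ≤ 1.2) = 1 − e^(−λt) = 1 − e^(−1.6 × 1.2) = 1 − e^(−1.92) ≈ 0.8534.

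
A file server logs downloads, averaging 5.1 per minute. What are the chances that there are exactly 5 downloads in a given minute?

With mean μ = 5.1 per minute,
P(N = 5) = e^(−μ) μ^5/5! = e^(−5.1) · 5.1^5/120 ≈ 0.1753.

0.1753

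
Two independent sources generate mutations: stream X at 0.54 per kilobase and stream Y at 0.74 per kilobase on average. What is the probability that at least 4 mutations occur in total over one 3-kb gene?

Independent Poisson processes superpose: combined rate λ = 0.54 + 0.74 = 1.28 per kilobase.
Over the interval, μ = 1.28 × 3 = 3.84 (a 3-kb gene = 3 kilobases).
P(N ≥ 4) = 1 − P(N ≤ 3) ≈ 0.5347.

0.5347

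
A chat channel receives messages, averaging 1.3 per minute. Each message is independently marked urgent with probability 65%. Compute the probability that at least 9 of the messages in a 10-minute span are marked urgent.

0.4700

Thinning: the messages that are marked urgent themselves form a Poisson process with rate 0.65 × 1.3 = 0.845 per minute.
Over the interval, μ = 0.845 × 10 = 8.45 (a 10-minute span = 10 minutes).
P(N ≥ 9) = 1 − P(N ≤ 8) ≈ 0.4700.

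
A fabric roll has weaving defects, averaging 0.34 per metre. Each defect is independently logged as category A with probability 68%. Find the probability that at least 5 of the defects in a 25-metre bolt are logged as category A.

0.6844

Thinning: the defects that are logged as category A themselves form a Poisson process with rate 0.68 × 0.34 = 0.2312 per metre.
Over the interval, μ = 0.2312 × 25 = 5.78 (a 25-metre bolt = 25 metres).
P(N ≥ 5) = 1 − P(N ≤ 4) ≈ 0.6844.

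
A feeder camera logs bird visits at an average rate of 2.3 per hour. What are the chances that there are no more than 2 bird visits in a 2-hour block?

Over the interval, μ = 2.3 × 2 = 4.6 (a 2-hour block = 2 hours).
P(N ≤ 2) = Σ_{j=0}^{2} e^(−μ) μ^j/j! ≈ 0.1626.

0.1626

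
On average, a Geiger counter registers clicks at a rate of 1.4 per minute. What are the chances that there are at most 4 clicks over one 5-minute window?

Over the interval, μ = 1.4 × 5 = 7 (a 5-minute window = 5 minutes).
P(N ≤ 4) = Σ_{j=0}^{4} e^(−μ) μ^j/j! ≈ 0.1730.

0.1730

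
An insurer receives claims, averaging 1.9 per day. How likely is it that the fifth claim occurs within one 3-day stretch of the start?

Over the interval, μ = 1.9 × 3 = 5.7 (a 3-day stretch = 3 days).
The fifth arrival falls in the interval iff at least 5 events occur there: P(S_5 ≤ t) = P(N ≥ 5) = 1 − P(N ≤ 4) ≈ 0.6728.

0.6728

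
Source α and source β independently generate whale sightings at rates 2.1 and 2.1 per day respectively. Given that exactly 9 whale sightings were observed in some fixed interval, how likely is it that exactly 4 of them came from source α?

Given the total, each event is independently from source α with probability p = λ_α/(λ_α+λ_β) = 2.1/4.2 = 0.5000.
So K ~ Binomial(9, 2.1/4.2): P(K = 4) = C(9,4) · (2.1/4.2)^4 · (2.1/4.2)^5 ≈ 0.2461.

0.2461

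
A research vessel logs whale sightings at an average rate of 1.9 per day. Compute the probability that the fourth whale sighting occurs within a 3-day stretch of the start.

0.8200

Over the interval, μ = 1.9 × 3 = 5.7 (a 3-day stretch = 3 days).
The fourth arrival falls in the interval iff at least 4 events occur there: P(S_4 ≤ t) = P(N ≥ 4) = 1 − P(N ≤ 3) ≈ 0.8200.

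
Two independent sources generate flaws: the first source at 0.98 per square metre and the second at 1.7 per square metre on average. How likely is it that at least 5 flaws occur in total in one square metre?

0.1341

Independent Poisson processes superpose: combined rate λ = 0.98 + 1.7 = 2.68 per square metre.
So μ = 2.68.
P(N ≥ 5) = 1 − P(N ≤ 4) ≈ 0.1341.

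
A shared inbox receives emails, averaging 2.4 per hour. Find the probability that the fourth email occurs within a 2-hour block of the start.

0.7058

Over the interval, μ = 2.4 × 2 = 4.8 (a 2-hour block = 2 hours).
The fourth arrival falls in the interval iff at least 4 events occur there: P(S_4 ≤ t) = P(N ≥ 4) = 1 − P(N ≤ 3) ≈ 0.7058.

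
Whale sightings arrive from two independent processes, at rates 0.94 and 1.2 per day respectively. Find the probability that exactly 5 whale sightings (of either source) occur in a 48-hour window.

0.1657

Independent Poisson processes superpose: combined rate λ = 0.94 + 1.2 = 2.14 per day.
Over the interval, μ = 2.14 × 2 = 4.28 (a 48-hour window = 2 days).
P(N = 5) = e^(−4.28) · 4.28^5/5! ≈ 0.1657.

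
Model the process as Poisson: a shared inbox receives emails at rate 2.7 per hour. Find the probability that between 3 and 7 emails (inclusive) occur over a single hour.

With mean μ = 2.7 per hour,
P(3 ≤ N ≤ 7) = Σ_{j=3}^{7} e^(−2.7) · 2.7^j/j! ≈ 0.4998.

0.4998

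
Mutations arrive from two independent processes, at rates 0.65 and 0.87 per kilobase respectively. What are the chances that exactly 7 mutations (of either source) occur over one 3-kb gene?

Independent Poisson processes superpose: combined rate λ = 0.65 + 0.87 = 1.52 per kilobase.
Over the interval, μ = 1.52 × 3 = 4.56 (a 3-kb gene = 3 kilobases).
P(N = 7) = e^(−4.56) · 4.56^7/7! ≈ 0.0851.

0.0851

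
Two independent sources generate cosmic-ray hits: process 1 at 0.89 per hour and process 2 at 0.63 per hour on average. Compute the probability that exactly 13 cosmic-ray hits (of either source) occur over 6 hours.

Independent Poisson processes superpose: combined rate λ = 0.89 + 0.63 = 1.52 per hour.
Over the interval, μ = 1.52 × 6 = 9.12 (6 hours).
P(N = 13) = e^(−9.12) · 9.12^13/13! ≈ 0.0531.

0.0531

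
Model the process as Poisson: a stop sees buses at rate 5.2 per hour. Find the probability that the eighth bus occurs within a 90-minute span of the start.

0.5188

Over the interval, μ = 5.2 × 1.5 = 7.8 (a 90-minute span = 1.5 hours).
The eighth arrival falls in the interval iff at least 8 events occur there: P(S_8 ≤ t) = P(N ≥ 8) = 1 − P(N ≤ 7) ≈ 0.5188.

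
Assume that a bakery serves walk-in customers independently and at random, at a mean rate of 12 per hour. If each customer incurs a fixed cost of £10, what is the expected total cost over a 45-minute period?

£90

E[N] = 12 × 0.75 = 9 (a 45-minute period = 0.75 hours); E[cost] = 9 × £10 = £90.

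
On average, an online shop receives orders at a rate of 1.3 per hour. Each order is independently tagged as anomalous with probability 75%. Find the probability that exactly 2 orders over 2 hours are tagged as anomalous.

Thinning: the orders that are tagged as anomalous themselves form a Poisson process with rate 0.75 × 1.3 = 0.975 per hour.
Over the interval, μ = 0.975 × 2 = 1.95 (2 hours).
P(N = 2) = e^(−1.95) · 1.95^2/2! ≈ 0.2705.

0.2705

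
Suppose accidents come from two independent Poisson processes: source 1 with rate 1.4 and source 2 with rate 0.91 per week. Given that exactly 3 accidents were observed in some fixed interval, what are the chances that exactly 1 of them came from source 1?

Given the total, each event is independently from source 1 with probability p = λ_1/(λ_1+λ_2) = 1.4/2.31 ≈ 0.6061.
So K ~ Binomial(3, 1.4/2.31): P(K = 1) = C(3,1) · (1.4/2.31)^1 · (0.91/2.31)^2 ≈ 0.2822.

0.2822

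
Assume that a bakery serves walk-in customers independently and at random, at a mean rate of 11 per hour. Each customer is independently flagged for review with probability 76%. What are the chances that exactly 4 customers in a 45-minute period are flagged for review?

Thinning: the customers that are flagged for review themselves form a Poisson process with rate 0.76 × 11 = 8.36 per hour.
Over the interval, μ = 8.36 × 0.75 = 6.27 (a 45-minute period = 0.75 hours).
P(N = 4) = e^(−6.27) · 6.27^4/4! ≈ 0.1219.

0.1219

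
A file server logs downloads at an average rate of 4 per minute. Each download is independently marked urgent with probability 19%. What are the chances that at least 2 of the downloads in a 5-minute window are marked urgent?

Thinning: the downloads that are marked urgent themselves form a Poisson process with rate 0.19 × 4 = 0.76 per minute.
Over the interval, μ = 0.76 × 5 = 3.8 (a 5-minute window = 5 minutes).
P(N ≥ 2) = 1 − P(N ≤ 1) ≈ 0.8926.

0.8926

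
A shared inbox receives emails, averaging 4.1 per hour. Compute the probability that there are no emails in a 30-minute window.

Over the interval, μ = 4.1 × 0.5 = 2.05 (a 30-minute window = 0.5 hours).
P(N = 0) = e^(−μ) μ^0/0! = e^(−2.05) · 2.05^0/1 ≈ 0.1287.

0.1287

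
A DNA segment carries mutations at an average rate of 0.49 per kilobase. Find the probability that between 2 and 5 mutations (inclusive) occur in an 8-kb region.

Over the interval, μ = 0.49 × 8 = 3.92 (an 8-kb region = 8 kilobases).
P(2 ≤ N ≤ 5) = Σ_{j=2}^{5} e^(−3.92) · 3.92^j/j! ≈ 0.6999.

0.6999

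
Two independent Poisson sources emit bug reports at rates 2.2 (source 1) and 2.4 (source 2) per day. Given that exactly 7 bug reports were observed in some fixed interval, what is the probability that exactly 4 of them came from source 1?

Given the total, each event is independently from source 1 with probability p = λ_1/(λ_1+λ_2) = 2.2/4.6 ≈ 0.4783.
So K ~ Binomial(7, 2.2/4.6): P(K = 4) = C(7,4) · (2.2/4.6)^4 · (2.4/4.6)^3 ≈ 0.2601.

0.2601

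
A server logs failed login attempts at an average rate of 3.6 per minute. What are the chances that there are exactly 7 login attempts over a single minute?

With mean μ = 3.6 per minute,
P(N = 7) = e^(−μ) μ^7/7! = e^(−3.6) · 3.6^7/5040 ≈ 0.0425.

0.0425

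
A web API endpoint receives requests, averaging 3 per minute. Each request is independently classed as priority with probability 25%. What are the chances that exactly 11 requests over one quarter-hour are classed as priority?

Thinning: the requests that are classed as priority themselves form a Poisson process with rate 0.25 × 3 = 0.75 per minute.
Over the interval, μ = 0.75 × 15 = 11.25 (a quarter-hour = 15 minutes).
P(N = 11) = e^(−11.25) · 11.25^11/11! ≈ 0.1190.

0.1190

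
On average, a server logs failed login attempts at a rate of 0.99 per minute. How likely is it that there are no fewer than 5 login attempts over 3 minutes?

Over the interval, μ = 0.99 × 3 = 2.97 (3 minutes).
P(N ≥ 5) = 1 − P(N ≤ 4) = 1 − Σ_{j=0}^{4} e^(−μ) μ^j/j! ≈ 0.1797.

0.1797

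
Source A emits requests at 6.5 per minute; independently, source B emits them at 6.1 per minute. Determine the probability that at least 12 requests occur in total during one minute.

0.6050

Independent Poisson processes superpose: combined rate λ = 6.5 + 6.1 = 12.6 per minute.
So μ = 12.6.
P(N ≥ 12) = 1 − P(N ≤ 11) ≈ 0.6050.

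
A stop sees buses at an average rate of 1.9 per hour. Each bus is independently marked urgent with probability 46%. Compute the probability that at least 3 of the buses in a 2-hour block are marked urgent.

Thinning: the buses that are marked urgent themselves form a Poisson process with rate 0.46 × 1.9 = 0.874 per hour.
Over the interval, μ = 0.874 × 2 = 1.748 (a 2-hour block = 2 hours).
P(N ≥ 3) = 1 − P(N ≤ 2) ≈ 0.2555.

0.2555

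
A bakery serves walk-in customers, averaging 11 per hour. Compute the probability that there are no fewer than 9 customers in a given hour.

0.7680

With mean μ = 11 per hour,
P(N ≥ 9) = 1 − P(N ≤ 8) = 1 − Σ_{j=0}^{8} e^(−μ) μ^j/j! ≈ 0.7680.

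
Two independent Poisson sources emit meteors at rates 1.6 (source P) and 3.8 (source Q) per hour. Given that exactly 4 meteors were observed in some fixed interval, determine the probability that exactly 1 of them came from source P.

0.4130

Given the total, each event is independently from source P with probability p = λ_P/(λ_P+λ_Q) = 1.6/5.4 ≈ 0.2963.
So K ~ Binomial(4, 1.6/5.4): P(K = 1) = C(4,1) · (1.6/5.4)^1 · (3.8/5.4)^3 ≈ 0.4130.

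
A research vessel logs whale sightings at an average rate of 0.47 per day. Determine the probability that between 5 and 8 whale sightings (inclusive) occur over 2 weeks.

Over the interval, μ = 0.47 × 14 = 6.58 (2 weeks = 14 days).
P(5 ≤ N ≤ 8) = Σ_{j=5}^{8} e^(−6.58) · 6.58^j/j! ≈ 0.5671.

0.5671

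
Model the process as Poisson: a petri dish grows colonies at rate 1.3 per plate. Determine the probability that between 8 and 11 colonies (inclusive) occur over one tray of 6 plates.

Over the interval, μ = 1.3 × 6 = 7.8 (a tray of 6 plates = 6 plates).
P(8 ≤ N ≤ 11) = Σ_{j=8}^{11} e^(−7.8) · 7.8^j/j! ≈ 0.4208.

0.4208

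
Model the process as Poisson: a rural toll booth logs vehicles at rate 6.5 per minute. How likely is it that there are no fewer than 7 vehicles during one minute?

With mean μ = 6.5 per minute,
P(N ≥ 7) = 1 − P(N ≤ 6) = 1 − Σ_{j=0}^{6} e^(−μ) μ^j/j! ≈ 0.4735.

0.4735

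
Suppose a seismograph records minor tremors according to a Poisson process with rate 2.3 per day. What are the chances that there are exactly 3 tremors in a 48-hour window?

Over the interval, μ = 2.3 × 2 = 4.6 (a 48-hour window = 2 days).
P(N = 3) = e^(−μ) μ^3/3! = e^(−4.6) · 4.6^3/6 ≈ 0.1631.

0.1631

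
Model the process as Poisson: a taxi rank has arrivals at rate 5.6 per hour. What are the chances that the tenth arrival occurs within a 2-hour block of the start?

0.6808

Over the interval, μ = 5.6 × 2 = 11.2 (a 2-hour block = 2 hours).
The tenth arrival falls in the interval iff at least 10 events occur there: P(S_10 ≤ t) = P(N ≥ 10) = 1 − P(N ≤ 9) ≈ 0.6808.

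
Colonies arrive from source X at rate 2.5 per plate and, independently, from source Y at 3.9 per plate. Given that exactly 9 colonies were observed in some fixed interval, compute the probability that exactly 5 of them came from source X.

Given the total, each event is independently from source X with probability p = λ_X/(λ_X+λ_Y) = 2.5/6.4 ≈ 0.3906.
So K ~ Binomial(9, 2.5/6.4): P(K = 5) = C(9,5) · (2.5/6.4)^5 · (3.9/6.4)^4 ≈ 0.1580.

0.1580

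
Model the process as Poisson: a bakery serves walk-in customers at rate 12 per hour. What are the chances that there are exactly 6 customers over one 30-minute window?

0.1606

Over the interval, μ = 12 × 0.5 = 6 (a 30-minute window = 0.5 hours).
P(N = 6) = e^(−μ) μ^6/6! = e^(−6) · 6^6/720 ≈ 0.1606.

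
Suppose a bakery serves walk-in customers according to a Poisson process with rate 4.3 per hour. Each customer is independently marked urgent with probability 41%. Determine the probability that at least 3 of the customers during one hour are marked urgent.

Thinning: the customers that are marked urgent themselves form a Poisson process with rate 0.41 × 4.3 = 1.763 per hour.
So μ = 1.763.
P(N ≥ 3) = 1 − P(N ≤ 2) ≈ 0.2595.

0.2595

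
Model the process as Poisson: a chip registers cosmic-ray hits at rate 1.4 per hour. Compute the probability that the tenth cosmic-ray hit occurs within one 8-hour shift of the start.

0.6808

Over the interval, μ = 1.4 × 8 = 11.2 (an 8-hour shift = 8 hours).
The tenth arrival falls in the interval iff at least 10 events occur there: P(S_10 ≤ t) = P(N ≥ 10) = 1 − P(N ≤ 9) ≈ 0.6808.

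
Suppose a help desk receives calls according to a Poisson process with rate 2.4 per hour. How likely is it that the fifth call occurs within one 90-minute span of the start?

Over the interval, μ = 2.4 × 1.5 = 3.6 (a 90-minute span = 1.5 hours).
The fifth arrival falls in the interval iff at least 5 events occur there: P(S_5 ≤ t) = P(N ≥ 5) = 1 − P(N ≤ 4) ≈ 0.2936.

0.2936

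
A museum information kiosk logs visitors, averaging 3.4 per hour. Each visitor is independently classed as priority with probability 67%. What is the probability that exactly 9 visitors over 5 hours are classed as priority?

0.1005

Thinning: the visitors that are classed as priority themselves form a Poisson process with rate 0.67 × 3.4 = 2.278 per hour.
Over the interval, μ = 2.278 × 5 = 11.39 (5 hours).
P(N = 9) = e^(−11.39) · 11.39^9/9! ≈ 0.1005.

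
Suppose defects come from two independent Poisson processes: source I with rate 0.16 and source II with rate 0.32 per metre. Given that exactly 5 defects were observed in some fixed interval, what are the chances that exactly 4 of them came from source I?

Given the total, each event is independently from source I with probability p = λ_I/(λ_I+λ_II) = 0.16/0.48 ≈ 0.3333.
So K ~ Binomial(5, 0.16/0.48): P(K = 4) = C(5,4) · (0.16/0.48)^4 · (0.32/0.48)^1 ≈ 0.0412.

0.0412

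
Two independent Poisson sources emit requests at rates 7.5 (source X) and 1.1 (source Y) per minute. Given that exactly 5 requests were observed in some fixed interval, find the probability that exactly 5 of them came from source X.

Given the total, each event is independently from source X with probability p = λ_X/(λ_X+λ_Y) = 7.5/8.6 ≈ 0.8721.
So K ~ Binomial(5, 7.5/8.6): P(K = 5) = C(5,5) · (7.5/8.6)^5 · (1.1/8.6)^0 ≈ 0.5044.

0.5044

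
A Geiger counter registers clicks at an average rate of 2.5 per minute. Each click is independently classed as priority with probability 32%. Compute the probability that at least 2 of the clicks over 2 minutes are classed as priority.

Thinning: the clicks that are classed as priority themselves form a Poisson process with rate 0.32 × 2.5 = 0.8 per minute.
Over the interval, μ = 0.8 × 2 = 1.6 (2 minutes).
P(N ≥ 2) = 1 − P(N ≤ 1) ≈ 0.4751.

0.4751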